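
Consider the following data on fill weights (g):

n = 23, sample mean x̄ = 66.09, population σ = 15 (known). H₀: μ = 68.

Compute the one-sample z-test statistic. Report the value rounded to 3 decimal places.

SE = σ/√n = 15/√23 = 3.1277
z = (x̄−μ₀)/SE = (66.09−68)/3.1277 = -0.6107

test statistic = -0.611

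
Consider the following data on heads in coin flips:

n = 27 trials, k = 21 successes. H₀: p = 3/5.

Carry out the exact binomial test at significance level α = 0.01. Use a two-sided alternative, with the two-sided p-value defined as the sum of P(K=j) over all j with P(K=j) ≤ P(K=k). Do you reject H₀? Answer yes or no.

reject H₀: no

Exact binomial: n=27, k=21, p₀=3/5=0.6000
P(X=j) = C(n,j)·p₀^j·(1−p₀)^(n−j); p = Σ P(X=j) over j with P(X=j) ≤ P(X=21)
p-value (two-sided) = 0.07579
At α=0.01: p ≥ α → fail to reject H₀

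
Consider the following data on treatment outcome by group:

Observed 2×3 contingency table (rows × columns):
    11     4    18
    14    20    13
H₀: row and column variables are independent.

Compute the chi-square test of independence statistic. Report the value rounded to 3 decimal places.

Row totals [33, 47], col totals [25, 24, 31], n=80
χ² = (11−10.31)²/10.31 + (4−9.90)²/9.90 + (18−12.79)²/12.79 + (14−14.69)²/14.69 + (20−14.10)²/14.10 + (13−18.21)²/18.21 = 9.6796
df = 2

test statistic = 9.680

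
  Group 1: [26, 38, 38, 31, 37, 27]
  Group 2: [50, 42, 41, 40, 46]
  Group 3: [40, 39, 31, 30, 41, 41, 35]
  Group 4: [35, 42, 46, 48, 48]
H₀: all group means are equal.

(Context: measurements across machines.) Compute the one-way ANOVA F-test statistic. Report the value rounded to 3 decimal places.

test statistic = 6.548

Group means [32.83, 43.80, 36.71, 43.80], grand mean 38.783
SSB = Σnᵢ(x̄ᵢ−x̄)² = 494.051; SSW = ΣΣ(x−x̄ᵢ)² = 477.862
MSB = 494.051/3 = 164.6837; MSW = 477.862/19 = 25.1506
F = MSB/MSW = 6.5479
df = (3, 19)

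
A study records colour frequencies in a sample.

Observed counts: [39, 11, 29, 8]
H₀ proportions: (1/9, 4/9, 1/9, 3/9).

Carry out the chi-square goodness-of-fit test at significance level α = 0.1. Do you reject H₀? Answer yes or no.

n = 87; E_i = n·p_i = [9.67, 38.67, 9.67, 29.00]
χ² = (39−9.67)²/9.67 + (11−38.67)²/38.67 + (29−9.67)²/9.67 + (8−29.00)²/29.00 = 162.6810
df = 3
p-value (upper-tail) = 0.00000
At α=0.1: p < α → reject H₀

reject H₀: yes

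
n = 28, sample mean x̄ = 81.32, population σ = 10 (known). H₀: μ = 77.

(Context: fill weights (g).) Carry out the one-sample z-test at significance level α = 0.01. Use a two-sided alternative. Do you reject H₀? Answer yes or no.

SE = σ/√n = 10/√28 = 1.8898
z = (x̄−μ₀)/SE = (81.32−77)/1.8898 = 2.2859
p-value (two-sided) = 0.02226
At α=0.01: p ≥ α → fail to reject H₀

reject H₀: no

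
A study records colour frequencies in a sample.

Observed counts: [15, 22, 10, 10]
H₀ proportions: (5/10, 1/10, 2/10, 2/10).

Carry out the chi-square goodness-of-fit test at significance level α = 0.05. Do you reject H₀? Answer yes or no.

reject H₀: yes

n = 57; E_i = n·p_i = [28.50, 5.70, 11.40, 11.40]
χ² = (15−28.50)²/28.50 + (22−5.70)²/5.70 + (10−11.40)²/11.40 + (10−11.40)²/11.40 = 53.3509
df = 3
p-value (upper-tail) = 0.00000
At α=0.05: p < α → reject H₀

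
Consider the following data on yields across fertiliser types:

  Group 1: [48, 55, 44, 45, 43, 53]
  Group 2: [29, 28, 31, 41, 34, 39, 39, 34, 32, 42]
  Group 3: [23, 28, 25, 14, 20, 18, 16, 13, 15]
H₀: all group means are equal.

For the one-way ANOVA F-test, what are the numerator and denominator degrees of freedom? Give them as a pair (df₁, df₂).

k = 3 groups, N = 25 total
df = (k−1, N−k) = (3−1, 25−3) = (2, 22)

degrees of freedom = [2, 22]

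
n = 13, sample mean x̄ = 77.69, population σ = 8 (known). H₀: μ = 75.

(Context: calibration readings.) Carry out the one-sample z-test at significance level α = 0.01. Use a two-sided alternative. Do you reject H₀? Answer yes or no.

SE = σ/√n = 8/√13 = 2.2188
z = (x̄−μ₀)/SE = (77.69−75)/2.2188 = 1.2124
p-value (two-sided) = 0.22537
At α=0.01: p ≥ α → fail to reject H₀

reject H₀: no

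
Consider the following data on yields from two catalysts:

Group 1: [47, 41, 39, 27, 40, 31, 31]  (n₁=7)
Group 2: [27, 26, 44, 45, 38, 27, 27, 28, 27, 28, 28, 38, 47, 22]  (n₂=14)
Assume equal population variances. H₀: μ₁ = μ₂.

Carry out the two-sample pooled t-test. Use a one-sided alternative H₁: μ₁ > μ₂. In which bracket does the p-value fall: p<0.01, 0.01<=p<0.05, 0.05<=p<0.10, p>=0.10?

x̄₁=36.571, s₁=7.068, n₁=7
x̄₂=32.286, s₂=8.287, n₂=14
s_p² = [6·7.068² + 13·8.287²]/19 = 62.7669
SE = √(s_p²·(1/7+1/14)) = 3.6674
t = (36.571−32.286)/3.6674 = 1.1686
df = 19
p-value (one-sided, H₁ greater) = 0.12851
→ bracket: p>=0.10

p-value bracket: p>=0.10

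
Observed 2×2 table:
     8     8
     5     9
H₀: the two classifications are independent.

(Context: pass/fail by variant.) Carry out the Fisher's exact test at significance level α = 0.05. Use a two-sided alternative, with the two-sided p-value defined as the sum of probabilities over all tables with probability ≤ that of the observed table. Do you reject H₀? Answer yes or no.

reject H₀: no

Margins: r₁=16, r₂=14, c₁=13, c₂=17, n=30
p_obs = C(16,8)·C(14,5)/C(30,13); sum pmf over tables with pmf ≤ p_obs
p-value (two-sided) = 0.48365
At α=0.05: p ≥ α → fail to reject H₀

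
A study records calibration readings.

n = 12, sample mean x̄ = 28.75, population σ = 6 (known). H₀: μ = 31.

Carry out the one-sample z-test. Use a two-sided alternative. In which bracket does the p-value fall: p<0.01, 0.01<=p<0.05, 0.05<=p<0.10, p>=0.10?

p-value bracket: p>=0.10

SE = σ/√n = 6/√12 = 1.7321
z = (x̄−μ₀)/SE = (28.75−31)/1.7321 = -1.2990
p-value (two-sided) = 0.19393
→ bracket: p>=0.10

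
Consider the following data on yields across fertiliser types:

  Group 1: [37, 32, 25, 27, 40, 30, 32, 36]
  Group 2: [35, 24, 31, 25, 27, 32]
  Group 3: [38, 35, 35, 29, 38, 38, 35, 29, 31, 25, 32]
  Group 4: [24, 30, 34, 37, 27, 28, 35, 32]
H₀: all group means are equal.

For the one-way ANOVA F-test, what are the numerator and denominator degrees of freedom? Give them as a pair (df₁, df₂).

degrees of freedom = [3, 29]

k = 4 groups, N = 33 total
df = (k−1, N−k) = (4−1, 33−4) = (3, 29)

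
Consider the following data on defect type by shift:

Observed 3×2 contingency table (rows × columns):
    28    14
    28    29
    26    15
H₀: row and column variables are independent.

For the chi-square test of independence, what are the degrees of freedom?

df = (r−1)(c−1) = (3−1)·(2−1) = 2

degrees of freedom = 2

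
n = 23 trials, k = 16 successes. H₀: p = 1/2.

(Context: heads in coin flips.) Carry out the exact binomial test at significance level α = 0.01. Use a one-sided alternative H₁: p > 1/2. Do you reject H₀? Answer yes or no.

Exact binomial: n=23, k=16, p₀=1/2=0.5000
P(X≥16) from Σ C(n,i)·p₀^i·(1−p₀)^(n−i)
p-value (one-sided, H₁ greater) = 0.04657
At α=0.01: p ≥ α → fail to reject H₀

reject H₀: no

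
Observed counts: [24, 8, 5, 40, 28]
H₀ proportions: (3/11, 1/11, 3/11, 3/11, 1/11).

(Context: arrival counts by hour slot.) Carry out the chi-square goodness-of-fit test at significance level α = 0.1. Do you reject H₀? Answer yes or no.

n = 105; E_i = n·p_i = [28.64, 9.55, 28.64, 28.64, 9.55]
χ² = (24−28.64)²/28.64 + (8−9.55)²/9.55 + (5−28.64)²/28.64 + (40−28.64)²/28.64 + (28−9.55)²/9.55 = 60.6984
df = 4
p-value (upper-tail) = 0.00000
At α=0.1: p < α → reject H₀

reject H₀: yes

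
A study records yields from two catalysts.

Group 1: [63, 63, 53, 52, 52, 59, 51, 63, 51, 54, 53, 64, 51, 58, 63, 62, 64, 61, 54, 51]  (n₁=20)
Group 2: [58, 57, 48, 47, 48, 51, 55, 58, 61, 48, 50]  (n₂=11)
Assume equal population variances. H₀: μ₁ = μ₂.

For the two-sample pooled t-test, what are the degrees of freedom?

degrees of freedom = 29

df = n₁ + n₂ − 2 = 20 + 11 − 2 = 29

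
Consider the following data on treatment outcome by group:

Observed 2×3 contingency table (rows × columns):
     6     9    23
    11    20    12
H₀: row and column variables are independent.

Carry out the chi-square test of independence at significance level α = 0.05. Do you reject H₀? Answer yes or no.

Row totals [38, 43], col totals [17, 29, 35], n=81
χ² = (6−7.98)²/7.98 + (9−13.60)²/13.60 + (23−16.42)²/16.42 + (11−9.02)²/9.02 + (20−15.40)²/15.40 + (12−18.58)²/18.58 = 8.8251
df = 2
p-value (upper-tail) = 0.01212
At α=0.05: p < α → reject H₀

reject H₀: yes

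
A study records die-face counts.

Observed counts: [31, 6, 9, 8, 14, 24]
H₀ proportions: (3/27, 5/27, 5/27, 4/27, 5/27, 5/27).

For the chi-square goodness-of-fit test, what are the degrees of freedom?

degrees of freedom = 5

df = k − 1 = 6 − 1 = 5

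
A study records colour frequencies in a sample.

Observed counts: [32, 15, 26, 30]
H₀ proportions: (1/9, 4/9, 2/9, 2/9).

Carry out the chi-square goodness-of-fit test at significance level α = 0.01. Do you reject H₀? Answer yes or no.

n = 103; E_i = n·p_i = [11.44, 45.78, 22.89, 22.89]
χ² = (32−11.44)²/11.44 + (15−45.78)²/45.78 + (26−22.89)²/22.89 + (30−22.89)²/22.89 = 60.2451
df = 3
p-value (upper-tail) = 0.00000
At α=0.01: p < α → reject H₀

reject H₀: yes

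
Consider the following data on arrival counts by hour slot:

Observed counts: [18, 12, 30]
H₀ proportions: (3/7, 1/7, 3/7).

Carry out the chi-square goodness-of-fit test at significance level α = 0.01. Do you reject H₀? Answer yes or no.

reject H₀: no

n = 60; E_i = n·p_i = [25.71, 8.57, 25.71]
χ² = (18−25.71)²/25.71 + (12−8.57)²/8.57 + (30−25.71)²/25.71 = 4.4000
df = 2
p-value (upper-tail) = 0.11080
At α=0.01: p ≥ α → fail to reject H₀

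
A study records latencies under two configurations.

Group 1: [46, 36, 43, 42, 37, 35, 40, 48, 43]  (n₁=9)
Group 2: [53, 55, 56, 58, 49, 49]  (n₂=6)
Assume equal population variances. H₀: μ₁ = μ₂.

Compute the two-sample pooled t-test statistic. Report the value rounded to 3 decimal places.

test statistic = -5.511

x̄₁=41.111, s₁=4.485, n₁=9
x̄₂=53.333, s₂=3.724, n₂=6
s_p² = [8·4.485² + 5·3.724²]/13 = 17.7094
SE = √(s_p²·(1/9+1/6)) = 2.2179
t = (41.111−53.333)/2.2179 = -5.5106
df = 13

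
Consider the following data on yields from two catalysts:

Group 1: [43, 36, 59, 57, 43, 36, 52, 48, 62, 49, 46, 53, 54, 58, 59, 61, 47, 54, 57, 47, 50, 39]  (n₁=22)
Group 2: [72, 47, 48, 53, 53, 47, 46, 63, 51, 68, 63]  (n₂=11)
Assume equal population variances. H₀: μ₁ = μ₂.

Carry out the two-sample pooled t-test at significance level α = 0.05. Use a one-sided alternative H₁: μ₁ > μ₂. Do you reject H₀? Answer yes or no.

reject H₀: no

x̄₁=50.455, s₁=7.806, n₁=22
x̄₂=55.545, s₂=9.299, n₂=11
s_p² = [21·7.806² + 10·9.299²]/31 = 69.1672
SE = √(s_p²·(1/22+1/11)) = 3.0711
t = (50.455−55.545)/3.0711 = -1.6577
df = 31
p-value (one-sided, H₁ greater) = 0.94626
At α=0.05: p ≥ α → fail to reject H₀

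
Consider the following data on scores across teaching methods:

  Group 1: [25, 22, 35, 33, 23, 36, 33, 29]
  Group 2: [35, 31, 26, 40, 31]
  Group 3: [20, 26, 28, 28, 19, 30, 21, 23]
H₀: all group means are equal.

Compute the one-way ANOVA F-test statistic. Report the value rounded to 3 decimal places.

test statistic = 4.574

Group means [29.50, 32.60, 24.38], grand mean 28.286
SSB = Σnᵢ(x̄ᵢ−x̄)² = 227.211; SSW = ΣΣ(x−x̄ᵢ)² = 447.075
MSB = 227.211/2 = 113.6054; MSW = 447.075/18 = 24.8375
F = MSB/MSW = 4.5739
df = (2, 18)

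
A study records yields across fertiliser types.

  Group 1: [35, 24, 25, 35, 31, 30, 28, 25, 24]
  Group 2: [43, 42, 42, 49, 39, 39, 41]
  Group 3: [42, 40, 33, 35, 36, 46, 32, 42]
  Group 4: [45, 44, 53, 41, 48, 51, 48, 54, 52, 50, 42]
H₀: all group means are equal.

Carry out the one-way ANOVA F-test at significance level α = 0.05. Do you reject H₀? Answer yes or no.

reject H₀: yes

Group means [28.56, 42.14, 38.25, 48.00], grand mean 39.600
SSB = Σnᵢ(x̄ᵢ−x̄)² = 1933.821; SSW = ΣΣ(x−x̄ᵢ)² = 600.579
MSB = 1933.821/3 = 644.6069; MSW = 600.579/31 = 19.3735
F = MSB/MSW = 33.2726
df = (3, 31)
p-value (upper-tail) = 0.00000
At α=0.05: p < α → reject H₀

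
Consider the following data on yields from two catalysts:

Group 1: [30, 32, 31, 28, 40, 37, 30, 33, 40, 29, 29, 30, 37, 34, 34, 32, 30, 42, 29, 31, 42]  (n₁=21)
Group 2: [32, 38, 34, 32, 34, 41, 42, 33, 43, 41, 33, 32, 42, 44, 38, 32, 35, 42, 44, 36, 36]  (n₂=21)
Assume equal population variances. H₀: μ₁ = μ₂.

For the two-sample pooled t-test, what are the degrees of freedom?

df = n₁ + n₂ − 2 = 21 + 21 − 2 = 40

degrees of freedom = 40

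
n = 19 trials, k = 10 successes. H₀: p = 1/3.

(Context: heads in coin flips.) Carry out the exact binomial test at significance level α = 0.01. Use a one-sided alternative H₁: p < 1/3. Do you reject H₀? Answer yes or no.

reject H₀: no

Exact binomial: n=19, k=10, p₀=1/3=0.3333
P(X≤10) from Σ C(n,i)·p₀^i·(1−p₀)^(n−i)
p-value (one-sided, H₁ less) = 0.97593
At α=0.01: p ≥ α → fail to reject H₀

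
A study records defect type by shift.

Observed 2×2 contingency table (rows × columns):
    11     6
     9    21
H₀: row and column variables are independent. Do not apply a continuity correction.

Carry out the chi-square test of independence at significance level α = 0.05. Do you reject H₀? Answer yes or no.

reject H₀: yes

Row totals [17, 30], col totals [20, 27], n=47
χ² = (11−7.23)²/7.23 + (6−9.77)²/9.77 + (9−12.77)²/12.77 + (21−17.23)²/17.23 = 5.3466
df = 1
p-value (upper-tail) = 0.02076
At α=0.05: p < α → reject H₀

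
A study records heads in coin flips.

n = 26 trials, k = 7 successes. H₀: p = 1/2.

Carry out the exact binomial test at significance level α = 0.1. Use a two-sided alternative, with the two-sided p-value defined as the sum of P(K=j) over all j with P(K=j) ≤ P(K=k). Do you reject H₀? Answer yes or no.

reject H₀: yes

Exact binomial: n=26, k=7, p₀=1/2=0.5000
P(X=j) = C(n,j)·p₀^j·(1−p₀)^(n−j); p = Σ P(X=j) over j with P(X=j) ≤ P(X=7)
p-value (two-sided) = 0.02896
At α=0.1: p < α → reject H₀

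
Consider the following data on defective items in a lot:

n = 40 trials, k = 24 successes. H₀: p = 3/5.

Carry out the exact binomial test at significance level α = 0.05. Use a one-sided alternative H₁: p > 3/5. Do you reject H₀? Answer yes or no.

reject H₀: no

Exact binomial: n=40, k=24, p₀=3/5=0.6000
P(X≥24) from Σ C(n,i)·p₀^i·(1−p₀)^(n−i)
p-value (one-sided, H₁ greater) = 0.56813
At α=0.05: p ≥ α → fail to reject H₀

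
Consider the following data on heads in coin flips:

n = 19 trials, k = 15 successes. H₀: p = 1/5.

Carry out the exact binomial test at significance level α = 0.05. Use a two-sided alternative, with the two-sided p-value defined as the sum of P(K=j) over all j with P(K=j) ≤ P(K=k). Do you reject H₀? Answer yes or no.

Exact binomial: n=19, k=15, p₀=1/5=0.2000
P(X=j) = C(n,j)·p₀^j·(1−p₀)^(n−j); p = Σ P(X=j) over j with P(X=j) ≤ P(X=15)
p-value (two-sided) = 0.00000
At α=0.05: p < α → reject H₀

reject H₀: yes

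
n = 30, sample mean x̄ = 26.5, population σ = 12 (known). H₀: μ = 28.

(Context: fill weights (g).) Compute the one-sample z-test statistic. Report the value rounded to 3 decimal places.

SE = σ/√n = 12/√30 = 2.1909
z = (x̄−μ₀)/SE = (26.5−28)/2.1909 = -0.6847

test statistic = -0.685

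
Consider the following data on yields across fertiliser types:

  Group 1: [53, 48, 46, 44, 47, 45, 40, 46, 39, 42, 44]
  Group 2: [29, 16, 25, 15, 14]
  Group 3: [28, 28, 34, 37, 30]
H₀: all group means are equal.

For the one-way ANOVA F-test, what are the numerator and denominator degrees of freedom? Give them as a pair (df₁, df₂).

degrees of freedom = [2, 18]

k = 3 groups, N = 21 total
df = (k−1, N−k) = (3−1, 21−3) = (2, 18)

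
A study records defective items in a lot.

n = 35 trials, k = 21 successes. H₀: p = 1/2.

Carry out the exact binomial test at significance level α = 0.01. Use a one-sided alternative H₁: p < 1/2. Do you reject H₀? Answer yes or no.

reject H₀: no

Exact binomial: n=35, k=21, p₀=1/2=0.5000
P(X≤21) from Σ C(n,i)·p₀^i·(1−p₀)^(n−i)
p-value (one-sided, H₁ less) = 0.91227
At α=0.01: p ≥ α → fail to reject H₀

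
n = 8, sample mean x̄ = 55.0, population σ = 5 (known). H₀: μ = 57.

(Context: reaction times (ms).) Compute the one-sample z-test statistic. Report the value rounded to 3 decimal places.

SE = σ/√n = 5/√8 = 1.7678
z = (x̄−μ₀)/SE = (55.0−57)/1.7678 = -1.1314

test statistic = -1.131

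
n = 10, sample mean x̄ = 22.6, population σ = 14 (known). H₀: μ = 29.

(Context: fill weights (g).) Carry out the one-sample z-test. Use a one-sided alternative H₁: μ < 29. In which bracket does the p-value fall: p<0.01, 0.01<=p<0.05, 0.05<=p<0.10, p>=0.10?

p-value bracket: 0.05<=p<0.10

SE = σ/√n = 14/√10 = 4.4272
z = (x̄−μ₀)/SE = (22.6−29)/4.4272 = -1.4456
p-value (one-sided, H₁ less) = 0.07414
→ bracket: 0.05<=p<0.10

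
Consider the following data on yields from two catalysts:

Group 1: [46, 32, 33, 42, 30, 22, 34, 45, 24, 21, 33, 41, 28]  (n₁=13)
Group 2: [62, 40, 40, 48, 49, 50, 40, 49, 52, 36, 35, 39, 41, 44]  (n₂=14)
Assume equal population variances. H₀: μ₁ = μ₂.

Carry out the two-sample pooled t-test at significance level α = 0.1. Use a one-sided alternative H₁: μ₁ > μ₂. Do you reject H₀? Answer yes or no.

reject H₀: no

x̄₁=33.154, s₁=8.365, n₁=13
x̄₂=44.643, s₂=7.397, n₂=14
s_p² = [12·8.365² + 13·7.397²]/25 = 62.0363
SE = √(s_p²·(1/13+1/14)) = 3.0337
t = (33.154−44.643)/3.0337 = -3.7872
df = 25
p-value (one-sided, H₁ greater) = 0.99957
At α=0.1: p ≥ α → fail to reject H₀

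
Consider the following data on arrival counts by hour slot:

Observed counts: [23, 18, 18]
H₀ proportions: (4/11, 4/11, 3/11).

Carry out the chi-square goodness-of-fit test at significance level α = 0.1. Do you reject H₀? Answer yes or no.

reject H₀: no

n = 59; E_i = n·p_i = [21.45, 21.45, 16.09]
χ² = (23−21.45)²/21.45 + (18−21.45)²/21.45 + (18−16.09)²/16.09 = 0.8941
df = 2
p-value (upper-tail) = 0.63952
At α=0.1: p ≥ α → fail to reject H₀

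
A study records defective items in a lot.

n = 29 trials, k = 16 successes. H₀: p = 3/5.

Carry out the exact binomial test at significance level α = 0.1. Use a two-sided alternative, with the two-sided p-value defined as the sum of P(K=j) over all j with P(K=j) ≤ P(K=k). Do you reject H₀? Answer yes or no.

reject H₀: no

Exact binomial: n=29, k=16, p₀=3/5=0.6000
P(X=j) = C(n,j)·p₀^j·(1−p₀)^(n−j); p = Σ P(X=j) over j with P(X=j) ≤ P(X=16)
p-value (two-sided) = 0.70525
At α=0.1: p ≥ α → fail to reject H₀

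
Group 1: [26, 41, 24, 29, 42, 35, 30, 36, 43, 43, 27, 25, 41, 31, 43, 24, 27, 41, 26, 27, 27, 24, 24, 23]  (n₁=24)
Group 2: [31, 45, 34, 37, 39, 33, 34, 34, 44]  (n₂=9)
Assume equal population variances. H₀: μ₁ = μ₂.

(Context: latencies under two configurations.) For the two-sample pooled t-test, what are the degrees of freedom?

df = n₁ + n₂ − 2 = 24 + 9 − 2 = 31

degrees of freedom = 31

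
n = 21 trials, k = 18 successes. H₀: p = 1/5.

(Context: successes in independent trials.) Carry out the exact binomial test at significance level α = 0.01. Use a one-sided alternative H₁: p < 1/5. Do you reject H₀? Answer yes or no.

Exact binomial: n=21, k=18, p₀=1/5=0.2000
P(X≤18) from Σ C(n,i)·p₀^i·(1−p₀)^(n−i)
p-value (one-sided, H₁ less) = 1.00000
At α=0.01: p ≥ α → fail to reject H₀

reject H₀: no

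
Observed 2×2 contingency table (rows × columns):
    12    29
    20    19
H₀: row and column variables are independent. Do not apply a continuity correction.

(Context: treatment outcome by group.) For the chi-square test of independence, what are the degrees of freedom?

degrees of freedom = 1

df = (r−1)(c−1) = (2−1)·(2−1) = 1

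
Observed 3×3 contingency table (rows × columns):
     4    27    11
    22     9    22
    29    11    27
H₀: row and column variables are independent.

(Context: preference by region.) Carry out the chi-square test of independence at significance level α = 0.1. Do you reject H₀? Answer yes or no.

reject H₀: yes

Row totals [42, 53, 67], col totals [55, 47, 60], n=162
χ² = (4−14.26)²/14.26 + (27−12.19)²/12.19 + (11−15.56)²/15.56 + (22−17.99)²/17.99 + (9−15.38)²/15.38 + (22−19.63)²/19.63 + (29−22.75)²/22.75 + (11−19.44)²/19.44 + (27−24.81)²/24.81 = 36.1244
df = 4
p-value (upper-tail) = 0.00000
At α=0.1: p < α → reject H₀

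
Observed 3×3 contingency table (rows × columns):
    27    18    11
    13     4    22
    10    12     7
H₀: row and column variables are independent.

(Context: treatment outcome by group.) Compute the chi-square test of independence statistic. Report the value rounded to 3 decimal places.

test statistic = 18.697

Row totals [56, 39, 29], col totals [50, 34, 40], n=124
χ² = (27−22.58)²/22.58 + (18−15.35)²/15.35 + (11−18.06)²/18.06 + (13−15.73)²/15.73 + (4−10.69)²/10.69 + (22−12.58)²/12.58 + (10−11.69)²/11.69 + (12−7.95)²/7.95 + (7−9.35)²/9.35 = 18.6972
df = 4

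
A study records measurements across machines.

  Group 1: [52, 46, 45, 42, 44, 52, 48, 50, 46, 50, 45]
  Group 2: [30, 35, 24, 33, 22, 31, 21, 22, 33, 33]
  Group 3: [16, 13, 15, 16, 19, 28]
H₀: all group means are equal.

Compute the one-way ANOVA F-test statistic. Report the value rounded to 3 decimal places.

test statistic = 86.864

Group means [47.27, 28.40, 17.83], grand mean 33.741
SSB = Σnᵢ(x̄ᵢ−x̄)² = 3817.770; SSW = ΣΣ(x−x̄ᵢ)² = 527.415
MSB = 3817.770/2 = 1908.8850; MSW = 527.415/24 = 21.9756
F = MSB/MSW = 86.8637
df = (2, 24)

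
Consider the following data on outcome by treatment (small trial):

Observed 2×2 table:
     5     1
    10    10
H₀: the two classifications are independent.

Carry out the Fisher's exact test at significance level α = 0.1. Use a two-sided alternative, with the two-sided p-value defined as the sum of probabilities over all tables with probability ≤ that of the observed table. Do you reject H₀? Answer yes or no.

reject H₀: no

Margins: r₁=6, r₂=20, c₁=15, c₂=11, n=26
p_obs = C(6,5)·C(20,10)/C(26,15); sum pmf over tables with pmf ≤ p_obs
p-value (two-sided) = 0.19732
At α=0.1: p ≥ α → fail to reject H₀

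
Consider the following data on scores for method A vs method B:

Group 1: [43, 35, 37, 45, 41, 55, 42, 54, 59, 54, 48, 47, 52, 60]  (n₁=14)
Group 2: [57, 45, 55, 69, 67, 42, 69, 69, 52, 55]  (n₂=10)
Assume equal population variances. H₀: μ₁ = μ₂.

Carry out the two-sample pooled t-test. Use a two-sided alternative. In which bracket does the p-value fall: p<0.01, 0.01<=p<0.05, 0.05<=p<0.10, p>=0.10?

x̄₁=48.000, s₁=7.903, n₁=14
x̄₂=58.000, s₂=10.132, n₂=10
s_p² = [13·7.903² + 9·10.132²]/22 = 78.9091
SE = √(s_p²·(1/14+1/10)) = 3.6779
t = (48.000−58.000)/3.6779 = -2.7189
df = 22
p-value (two-sided) = 0.01253
→ bracket: 0.01<=p<0.05

p-value bracket: 0.01<=p<0.05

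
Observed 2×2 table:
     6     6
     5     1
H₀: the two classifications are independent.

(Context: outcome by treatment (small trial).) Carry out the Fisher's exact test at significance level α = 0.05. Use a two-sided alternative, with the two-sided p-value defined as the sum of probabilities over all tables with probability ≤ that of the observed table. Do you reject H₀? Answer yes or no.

reject H₀: no

Margins: r₁=12, r₂=6, c₁=11, c₂=7, n=18
p_obs = C(12,6)·C(6,5)/C(18,11); sum pmf over tables with pmf ≤ p_obs
p-value (two-sided) = 0.31561
At α=0.05: p ≥ α → fail to reject H₀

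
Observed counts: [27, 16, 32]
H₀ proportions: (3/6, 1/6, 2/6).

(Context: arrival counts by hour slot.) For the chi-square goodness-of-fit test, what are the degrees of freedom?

degrees of freedom = 2

df = k − 1 = 3 − 1 = 2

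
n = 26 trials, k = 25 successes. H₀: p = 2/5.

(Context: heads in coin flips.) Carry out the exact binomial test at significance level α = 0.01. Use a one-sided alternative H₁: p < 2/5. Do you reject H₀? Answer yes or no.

Exact binomial: n=26, k=25, p₀=2/5=0.4000
P(X≤25) from Σ C(n,i)·p₀^i·(1−p₀)^(n−i)
p-value (one-sided, H₁ less) = 1.00000
At α=0.01: p ≥ α → fail to reject H₀

reject H₀: no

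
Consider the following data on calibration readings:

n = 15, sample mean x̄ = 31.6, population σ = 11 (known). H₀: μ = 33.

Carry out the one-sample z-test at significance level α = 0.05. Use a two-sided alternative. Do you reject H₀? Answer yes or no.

SE = σ/√n = 11/√15 = 2.8402
z = (x̄−μ₀)/SE = (31.6−33)/2.8402 = -0.4929
p-value (two-sided) = 0.62207
At α=0.05: p ≥ α → fail to reject H₀

reject H₀: no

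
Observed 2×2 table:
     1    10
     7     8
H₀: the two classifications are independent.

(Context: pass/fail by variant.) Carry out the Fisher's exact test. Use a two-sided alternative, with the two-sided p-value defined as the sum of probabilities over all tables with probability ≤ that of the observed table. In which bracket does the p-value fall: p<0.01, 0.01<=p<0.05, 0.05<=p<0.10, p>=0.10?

p-value bracket: 0.05<=p<0.10

Margins: r₁=11, r₂=15, c₁=8, c₂=18, n=26
p_obs = C(11,1)·C(15,7)/C(26,8); sum pmf over tables with pmf ≤ p_obs
p-value (two-sided) = 0.08375
→ bracket: 0.05<=p<0.10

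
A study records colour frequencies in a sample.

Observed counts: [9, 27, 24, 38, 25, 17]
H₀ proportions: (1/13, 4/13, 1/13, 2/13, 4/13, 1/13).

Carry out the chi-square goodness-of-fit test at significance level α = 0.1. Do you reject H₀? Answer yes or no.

n = 140; E_i = n·p_i = [10.77, 43.08, 10.77, 21.54, 43.08, 10.77]
χ² = (9−10.77)²/10.77 + (27−43.08)²/43.08 + (24−10.77)²/10.77 + (38−21.54)²/21.54 + (25−43.08)²/43.08 + (17−10.77)²/10.77 = 46.3179
df = 5
p-value (upper-tail) = 0.00000
At α=0.1: p < α → reject H₀

reject H₀: yes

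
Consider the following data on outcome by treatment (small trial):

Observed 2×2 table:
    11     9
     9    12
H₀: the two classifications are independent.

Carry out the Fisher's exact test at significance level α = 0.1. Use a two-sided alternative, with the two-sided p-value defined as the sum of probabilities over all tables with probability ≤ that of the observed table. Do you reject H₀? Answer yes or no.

reject H₀: no

Margins: r₁=20, r₂=21, c₁=20, c₂=21, n=41
p_obs = C(20,11)·C(21,9)/C(41,20); sum pmf over tables with pmf ≤ p_obs
p-value (two-sided) = 0.53774
At α=0.1: p ≥ α → fail to reject H₀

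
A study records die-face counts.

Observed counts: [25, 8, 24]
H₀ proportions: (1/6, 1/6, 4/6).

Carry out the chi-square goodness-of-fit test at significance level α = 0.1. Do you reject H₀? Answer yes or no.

n = 57; E_i = n·p_i = [9.50, 9.50, 38.00]
χ² = (25−9.50)²/9.50 + (8−9.50)²/9.50 + (24−38.00)²/38.00 = 30.6842
df = 2
p-value (upper-tail) = 0.00000
At α=0.1: p < α → reject H₀

reject H₀: yes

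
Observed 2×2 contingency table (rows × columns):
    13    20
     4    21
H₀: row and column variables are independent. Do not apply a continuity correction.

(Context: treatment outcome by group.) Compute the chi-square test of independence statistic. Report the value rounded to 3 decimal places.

test statistic = 3.757

Row totals [33, 25], col totals [17, 41], n=58
χ² = (13−9.67)²/9.67 + (20−23.33)²/23.33 + (4−7.33)²/7.33 + (21−17.67)²/17.67 = 3.7571
df = 1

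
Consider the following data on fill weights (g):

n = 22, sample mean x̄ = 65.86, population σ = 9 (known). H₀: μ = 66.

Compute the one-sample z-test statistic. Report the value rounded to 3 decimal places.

test statistic = -0.073

SE = σ/√n = 9/√22 = 1.9188
z = (x̄−μ₀)/SE = (65.86−66)/1.9188 = -0.0730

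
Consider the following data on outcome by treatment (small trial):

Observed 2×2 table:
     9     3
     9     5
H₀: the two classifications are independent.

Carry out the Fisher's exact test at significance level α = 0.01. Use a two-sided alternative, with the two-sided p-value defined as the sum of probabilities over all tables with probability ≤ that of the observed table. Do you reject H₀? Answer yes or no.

reject H₀: no

Margins: r₁=12, r₂=14, c₁=18, c₂=8, n=26
p_obs = C(12,9)·C(14,9)/C(26,18); sum pmf over tables with pmf ≤ p_obs
p-value (two-sided) = 0.68284
At α=0.01: p ≥ α → fail to reject H₀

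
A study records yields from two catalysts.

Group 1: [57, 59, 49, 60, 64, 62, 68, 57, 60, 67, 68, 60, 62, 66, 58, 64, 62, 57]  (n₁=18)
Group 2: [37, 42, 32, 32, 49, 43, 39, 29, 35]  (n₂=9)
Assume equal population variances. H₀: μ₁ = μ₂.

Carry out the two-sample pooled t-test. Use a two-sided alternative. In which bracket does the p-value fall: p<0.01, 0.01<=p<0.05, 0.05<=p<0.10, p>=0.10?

p-value bracket: p<0.01

x̄₁=61.111, s₁=4.776, n₁=18
x̄₂=37.556, s₂=6.366, n₂=9
s_p² = [17·4.776² + 8·6.366²]/25 = 28.4800
SE = √(s_p²·(1/18+1/9)) = 2.1787
t = (61.111−37.556)/2.1787 = 10.8118
df = 25
p-value (two-sided) = 0.00000
→ bracket: p<0.01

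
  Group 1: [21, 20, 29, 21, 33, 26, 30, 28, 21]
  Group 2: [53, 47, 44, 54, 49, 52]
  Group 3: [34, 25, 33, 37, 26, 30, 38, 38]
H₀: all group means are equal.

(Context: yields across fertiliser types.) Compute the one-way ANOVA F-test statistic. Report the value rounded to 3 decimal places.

Group means [25.44, 49.83, 32.62], grand mean 34.304
SSB = Σnᵢ(x̄ᵢ−x̄)² = 2175.939; SSW = ΣΣ(x−x̄ᵢ)² = 448.931
MSB = 2175.939/2 = 1087.9695; MSW = 448.931/20 = 22.4465
F = MSB/MSW = 48.4694
df = (2, 20)

test statistic = 48.469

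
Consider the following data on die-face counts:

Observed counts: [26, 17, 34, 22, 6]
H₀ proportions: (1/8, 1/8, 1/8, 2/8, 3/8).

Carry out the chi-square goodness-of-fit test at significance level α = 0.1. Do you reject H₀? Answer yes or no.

reject H₀: yes

n = 105; E_i = n·p_i = [13.12, 13.12, 13.12, 26.25, 39.38]
χ² = (26−13.12)²/13.12 + (17−13.12)²/13.12 + (34−13.12)²/13.12 + (22−26.25)²/26.25 + (6−39.38)²/39.38 = 75.9524
df = 4
p-value (upper-tail) = 0.00000
At α=0.1: p < α → reject H₀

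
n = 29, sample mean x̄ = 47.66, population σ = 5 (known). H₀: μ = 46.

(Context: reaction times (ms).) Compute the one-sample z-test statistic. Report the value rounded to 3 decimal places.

SE = σ/√n = 5/√29 = 0.9285
z = (x̄−μ₀)/SE = (47.66−46)/0.9285 = 1.7879

test statistic = 1.788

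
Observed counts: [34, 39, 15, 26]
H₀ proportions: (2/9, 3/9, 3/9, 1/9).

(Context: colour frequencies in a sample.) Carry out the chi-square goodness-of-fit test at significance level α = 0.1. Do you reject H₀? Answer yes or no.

n = 114; E_i = n·p_i = [25.33, 38.00, 38.00, 12.67]
χ² = (34−25.33)²/25.33 + (39−38.00)²/38.00 + (15−38.00)²/38.00 + (26−12.67)²/12.67 = 30.9474
df = 3
p-value (upper-tail) = 0.00000
At α=0.1: p < α → reject H₀

reject H₀: yes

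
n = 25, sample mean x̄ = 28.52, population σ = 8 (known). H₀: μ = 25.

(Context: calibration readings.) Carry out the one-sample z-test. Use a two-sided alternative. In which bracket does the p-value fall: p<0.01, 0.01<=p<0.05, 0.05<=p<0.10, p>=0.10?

p-value bracket: 0.01<=p<0.05

SE = σ/√n = 8/√25 = 1.6000
z = (x̄−μ₀)/SE = (28.52−25)/1.6000 = 2.2000
p-value (two-sided) = 0.02781
→ bracket: 0.01<=p<0.05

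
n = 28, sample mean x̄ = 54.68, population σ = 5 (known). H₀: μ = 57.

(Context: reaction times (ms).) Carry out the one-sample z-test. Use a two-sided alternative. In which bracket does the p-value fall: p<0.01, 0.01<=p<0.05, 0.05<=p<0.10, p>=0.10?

p-value bracket: 0.01<=p<0.05

SE = σ/√n = 5/√28 = 0.9449
z = (x̄−μ₀)/SE = (54.68−57)/0.9449 = -2.4553
p-value (two-sided) = 0.01408
→ bracket: 0.01<=p<0.05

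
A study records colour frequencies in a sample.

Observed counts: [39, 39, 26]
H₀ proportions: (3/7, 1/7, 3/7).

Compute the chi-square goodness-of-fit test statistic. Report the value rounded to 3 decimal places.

n = 104; E_i = n·p_i = [44.57, 14.86, 44.57]
χ² = (39−44.57)²/44.57 + (39−14.86)²/14.86 + (26−44.57)²/44.57 = 47.6667
df = 2

test statistic = 47.667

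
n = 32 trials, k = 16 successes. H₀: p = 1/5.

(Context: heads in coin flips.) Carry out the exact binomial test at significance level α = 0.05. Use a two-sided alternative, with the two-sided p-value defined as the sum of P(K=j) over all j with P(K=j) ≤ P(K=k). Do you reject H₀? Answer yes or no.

reject H₀: yes

Exact binomial: n=32, k=16, p₀=1/5=0.2000
P(X=j) = C(n,j)·p₀^j·(1−p₀)^(n−j); p = Σ P(X=j) over j with P(X=j) ≤ P(X=16)
p-value (two-sided) = 0.00014
At α=0.05: p < α → reject H₀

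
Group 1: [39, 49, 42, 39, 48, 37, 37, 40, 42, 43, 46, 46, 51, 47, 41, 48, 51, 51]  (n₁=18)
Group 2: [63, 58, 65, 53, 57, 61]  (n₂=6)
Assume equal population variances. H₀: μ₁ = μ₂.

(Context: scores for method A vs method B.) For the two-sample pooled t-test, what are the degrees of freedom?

df = n₁ + n₂ − 2 = 18 + 6 − 2 = 22

degrees of freedom = 22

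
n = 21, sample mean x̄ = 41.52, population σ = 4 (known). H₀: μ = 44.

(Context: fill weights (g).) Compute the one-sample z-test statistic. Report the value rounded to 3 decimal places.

SE = σ/√n = 4/√21 = 0.8729
z = (x̄−μ₀)/SE = (41.52−44)/0.8729 = -2.8412

test statistic = -2.841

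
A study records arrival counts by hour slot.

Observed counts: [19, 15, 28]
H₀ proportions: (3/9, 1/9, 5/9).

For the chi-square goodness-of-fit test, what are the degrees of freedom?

df = k − 1 = 3 − 1 = 2

degrees of freedom = 2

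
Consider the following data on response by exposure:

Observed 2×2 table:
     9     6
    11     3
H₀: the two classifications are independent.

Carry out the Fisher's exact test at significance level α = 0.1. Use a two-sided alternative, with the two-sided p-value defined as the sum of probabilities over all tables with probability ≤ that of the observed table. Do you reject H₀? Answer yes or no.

Margins: r₁=15, r₂=14, c₁=20, c₂=9, n=29
p_obs = C(15,9)·C(14,11)/C(29,20); sum pmf over tables with pmf ≤ p_obs
p-value (two-sided) = 0.42699
At α=0.1: p ≥ α → fail to reject H₀

reject H₀: no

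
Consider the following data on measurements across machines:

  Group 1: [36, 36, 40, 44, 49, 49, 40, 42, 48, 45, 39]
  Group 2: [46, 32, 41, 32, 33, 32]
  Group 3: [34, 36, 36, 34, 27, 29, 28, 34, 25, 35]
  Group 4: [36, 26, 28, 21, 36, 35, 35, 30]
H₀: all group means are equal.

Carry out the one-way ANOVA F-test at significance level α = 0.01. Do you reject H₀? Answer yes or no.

reject H₀: yes

Group means [42.55, 36.00, 31.80, 30.88], grand mean 35.686
SSB = Σnᵢ(x̄ᵢ−x̄)² = 854.341; SSW = ΣΣ(x−x̄ᵢ)² = 783.202
MSB = 854.341/3 = 284.7802; MSW = 783.202/31 = 25.2646
F = MSB/MSW = 11.2719
df = (3, 31)
p-value (upper-tail) = 0.00004
At α=0.01: p < α → reject H₀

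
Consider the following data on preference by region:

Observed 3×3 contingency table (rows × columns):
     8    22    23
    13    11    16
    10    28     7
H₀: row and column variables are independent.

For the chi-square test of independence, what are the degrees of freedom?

df = (r−1)(c−1) = (3−1)·(3−1) = 4

degrees of freedom = 4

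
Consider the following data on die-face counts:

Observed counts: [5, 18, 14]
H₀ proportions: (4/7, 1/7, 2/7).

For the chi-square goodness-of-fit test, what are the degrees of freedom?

df = k − 1 = 3 − 1 = 2

degrees of freedom = 2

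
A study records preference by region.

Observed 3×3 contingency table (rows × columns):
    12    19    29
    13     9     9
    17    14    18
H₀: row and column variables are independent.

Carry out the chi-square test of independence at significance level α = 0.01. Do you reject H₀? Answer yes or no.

reject H₀: no

Row totals [60, 31, 49], col totals [42, 42, 56], n=140
χ² = (12−18.00)²/18.00 + (19−18.00)²/18.00 + (29−24.00)²/24.00 + (13−9.30)²/9.30 + (9−9.30)²/9.30 + (9−12.40)²/12.40 + (17−14.70)²/14.70 + (14−14.70)²/14.70 + (18−19.60)²/19.60 = 6.0350
df = 4
p-value (upper-tail) = 0.19655
At α=0.01: p ≥ α → fail to reject H₀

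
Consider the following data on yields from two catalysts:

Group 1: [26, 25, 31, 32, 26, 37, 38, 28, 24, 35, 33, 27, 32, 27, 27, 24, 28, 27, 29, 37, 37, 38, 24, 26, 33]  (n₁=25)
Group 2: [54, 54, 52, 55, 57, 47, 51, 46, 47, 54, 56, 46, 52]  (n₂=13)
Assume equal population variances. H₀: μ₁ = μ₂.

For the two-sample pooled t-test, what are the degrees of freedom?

degrees of freedom = 36

df = n₁ + n₂ − 2 = 25 + 13 − 2 = 36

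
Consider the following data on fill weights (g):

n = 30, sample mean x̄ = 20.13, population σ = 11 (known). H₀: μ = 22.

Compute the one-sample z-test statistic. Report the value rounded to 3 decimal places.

test statistic = -0.931

SE = σ/√n = 11/√30 = 2.0083
z = (x̄−μ₀)/SE = (20.13−22)/2.0083 = -0.9311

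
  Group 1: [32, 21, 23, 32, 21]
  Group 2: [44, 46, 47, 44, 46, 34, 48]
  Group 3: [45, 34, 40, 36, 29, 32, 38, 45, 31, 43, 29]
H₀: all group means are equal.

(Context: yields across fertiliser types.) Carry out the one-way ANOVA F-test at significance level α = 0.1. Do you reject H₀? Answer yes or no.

Group means [25.80, 44.14, 36.55], grand mean 36.522
SSB = Σnᵢ(x̄ᵢ−x̄)² = 981.355; SSW = ΣΣ(x−x̄ᵢ)² = 634.384
MSB = 981.355/2 = 490.6774; MSW = 634.384/20 = 31.7192
F = MSB/MSW = 15.4694
df = (2, 20)
p-value (upper-tail) = 0.00009
At α=0.1: p < α → reject H₀

reject H₀: yes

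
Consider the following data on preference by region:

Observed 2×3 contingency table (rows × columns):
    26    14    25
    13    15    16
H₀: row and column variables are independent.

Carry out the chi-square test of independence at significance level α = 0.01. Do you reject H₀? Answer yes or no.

reject H₀: no

Row totals [65, 44], col totals [39, 29, 41], n=109
χ² = (26−23.26)²/23.26 + (14−17.29)²/17.29 + (25−24.45)²/24.45 + (13−15.74)²/15.74 + (15−11.71)²/11.71 + (16−16.55)²/16.55 = 2.3861
df = 2
p-value (upper-tail) = 0.30329
At α=0.01: p ≥ α → fail to reject H₀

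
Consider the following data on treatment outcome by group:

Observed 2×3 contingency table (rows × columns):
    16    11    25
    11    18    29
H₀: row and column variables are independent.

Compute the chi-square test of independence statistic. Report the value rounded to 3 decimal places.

Row totals [52, 58], col totals [27, 29, 54], n=110
χ² = (16−12.76)²/12.76 + (11−13.71)²/13.71 + (25−25.53)²/25.53 + (11−14.24)²/14.24 + (18−15.29)²/15.29 + (29−28.47)²/28.47 = 2.5923
df = 2

test statistic = 2.592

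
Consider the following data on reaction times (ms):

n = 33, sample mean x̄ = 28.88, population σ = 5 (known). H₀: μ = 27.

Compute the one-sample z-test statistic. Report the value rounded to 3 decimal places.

test statistic = 2.160

SE = σ/√n = 5/√33 = 0.8704
z = (x̄−μ₀)/SE = (28.88−27)/0.8704 = 2.1600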